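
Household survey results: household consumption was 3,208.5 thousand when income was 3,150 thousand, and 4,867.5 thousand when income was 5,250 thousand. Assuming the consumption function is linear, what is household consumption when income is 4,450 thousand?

MPC = (4867.5 − 3208.5)/(5250 − 3150) = 1659/2100 = 0.79
a = 3208.5 − 0.79(3150) = 3208.5 − 2488.5 = 720
C = 720 + 0.79(4450) = 720 + 3515.5 = 4235.5

C = 4235.5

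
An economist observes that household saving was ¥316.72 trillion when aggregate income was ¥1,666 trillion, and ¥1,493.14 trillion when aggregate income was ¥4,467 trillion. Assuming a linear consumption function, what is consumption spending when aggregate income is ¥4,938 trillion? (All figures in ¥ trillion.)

C = 3247.04

MPS = ΔS/ΔY = (1493.14 − 316.72)/(4467 − 1666) = 1176.42/2801 = 0.42
MPC = 1 − MPS = 0.58
Autonomous saving = 316.72 − 0.42(1666) = -383, so a = 383
C = 383 + 0.58(4938) = 383 + 2864.04 = 3247.04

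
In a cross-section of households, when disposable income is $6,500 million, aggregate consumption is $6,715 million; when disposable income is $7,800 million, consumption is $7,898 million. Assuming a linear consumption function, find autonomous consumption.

MPC = ΔC/ΔY = (7898 − 6715)/(7800 − 6500) = 1183/1300 = 0.91
a = C − MPC·Y = 6715 − 0.91(6500) = 6715 − 5915 = 800

a = 800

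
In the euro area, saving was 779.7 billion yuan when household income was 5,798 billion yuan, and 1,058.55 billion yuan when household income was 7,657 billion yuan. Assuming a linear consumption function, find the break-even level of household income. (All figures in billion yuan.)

Y = 600

MPS = ΔS/ΔY = (1058.55 − 779.7)/(7657 − 5798) = 278.85/1859 = 0.15
MPC = 1 − MPS = 0.85
From S(5798) = 779.7: −a + 0.15(5798) = 779.7, so a = 869.7 − 779.7 = 90
Break-even (S = 0): Y = a/MPS = 90/0.15 = 600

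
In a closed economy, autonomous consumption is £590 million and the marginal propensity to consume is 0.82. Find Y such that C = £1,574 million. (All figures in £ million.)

590 + 0.82Y = 1574
0.82Y = 984, so Y = 984/0.82 = 1200

Y = 1200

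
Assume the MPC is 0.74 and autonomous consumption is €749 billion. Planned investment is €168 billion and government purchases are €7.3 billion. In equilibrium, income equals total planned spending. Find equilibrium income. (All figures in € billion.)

Y = C + I + G = 749 + 0.74Y + 168 + 7.3
Y − 0.74Y = 924.3
0.26Y = 924.3, so Y = 924.3/0.26 = 3555

Y = 3555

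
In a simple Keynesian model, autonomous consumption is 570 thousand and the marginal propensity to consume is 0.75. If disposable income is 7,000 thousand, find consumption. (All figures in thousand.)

C = 5820

C = 570 + 0.75(7000) = 570 + 5250 = 5820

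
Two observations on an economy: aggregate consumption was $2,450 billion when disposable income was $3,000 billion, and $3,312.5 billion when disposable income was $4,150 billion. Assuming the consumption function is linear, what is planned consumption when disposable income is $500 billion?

C = 575

MPC = (3312.5 − 2450)/(4150 − 3000) = 862.5/1150 = 0.75
a = 2450 − 0.75(3000) = 2450 − 2250 = 200
C = 200 + 0.75(500) = 200 + 375 = 575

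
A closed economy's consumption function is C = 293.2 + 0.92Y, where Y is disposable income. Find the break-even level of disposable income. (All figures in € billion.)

Y = 3665

At break-even, C = Y: 293.2 + 0.92Y = Y
0.08Y = 293.2, so Y = 293.2/0.08 = 3665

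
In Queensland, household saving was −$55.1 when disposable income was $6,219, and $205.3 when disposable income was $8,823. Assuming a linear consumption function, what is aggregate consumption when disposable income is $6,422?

MPS = ΔS/ΔY = (205.3 − (-55.1))/(8823 − 6219) = 260.4/2604 = 0.1
MPC = 1 − MPS = 0.9
Autonomous saving = -55.1 − 0.1(6219) = -677, so a = 677
C = 677 + 0.9(6422) = 677 + 5779.8 = 6456.8

C = 6456.8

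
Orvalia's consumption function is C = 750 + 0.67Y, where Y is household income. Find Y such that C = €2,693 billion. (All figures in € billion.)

750 + 0.67Y = 2693
0.67Y = 1943, so Y = 1943/0.67 = 2900

Y = 2900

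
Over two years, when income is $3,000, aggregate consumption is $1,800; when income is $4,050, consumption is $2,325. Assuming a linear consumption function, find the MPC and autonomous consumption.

MPC = ΔC/ΔY = (2325 − 1800)/(4050 − 3000) = 525/1050 = 0.5
a = C − MPC·Y = 1800 − 0.5(3000) = 1800 − 1500 = 300

MPC = 0.5; a = 300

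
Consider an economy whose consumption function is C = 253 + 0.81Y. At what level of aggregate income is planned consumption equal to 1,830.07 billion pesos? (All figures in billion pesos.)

Y = 1947

253 + 0.81Y = 1830.07
0.81Y = 1577.07, so Y = 1577.07/0.81 = 1947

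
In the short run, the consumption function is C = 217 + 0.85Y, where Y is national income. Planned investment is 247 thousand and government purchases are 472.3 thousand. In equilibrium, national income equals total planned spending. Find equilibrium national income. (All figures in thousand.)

Y = 6242

Y = C + I + G = 217 + 0.85Y + 247 + 472.3
Y − 0.85Y = 936.3
0.15Y = 936.3, so Y = 936.3/0.15 = 6242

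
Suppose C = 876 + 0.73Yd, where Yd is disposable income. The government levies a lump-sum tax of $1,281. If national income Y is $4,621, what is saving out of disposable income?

Yd = Y − T = 4621 − 1281 = 3340
C = 876 + 0.73(3340) = 876 + 2438.2 = 3314.2
S = Yd − C = 3340 − 3314.2 = 25.8

S = 25.8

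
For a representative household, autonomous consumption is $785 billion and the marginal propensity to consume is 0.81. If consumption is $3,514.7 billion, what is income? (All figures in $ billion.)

785 + 0.81Y = 3514.7
0.81Y = 2729.7, so Y = 2729.7/0.81 = 3370

Y = 3370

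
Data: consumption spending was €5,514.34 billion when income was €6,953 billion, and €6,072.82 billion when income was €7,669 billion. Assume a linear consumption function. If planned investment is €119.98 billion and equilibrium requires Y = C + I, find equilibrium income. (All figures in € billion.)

Y = 959

MPC = (6072.82 − 5514.34)/(7669 − 6953) = 558.48/716 = 0.78
a = 5514.34 − 0.78(6953) = 91
Equilibrium: Y = 91 + 0.78Y + 119.98
0.22Y = 210.98, so Y = 210.98/0.22 = 959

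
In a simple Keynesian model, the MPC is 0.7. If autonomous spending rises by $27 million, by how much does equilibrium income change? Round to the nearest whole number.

ΔY ≈ 90

The multiplier is 1/(1 − MPC) = 1/0.3.
ΔY = 27/0.3 = 90.00 ≈ 90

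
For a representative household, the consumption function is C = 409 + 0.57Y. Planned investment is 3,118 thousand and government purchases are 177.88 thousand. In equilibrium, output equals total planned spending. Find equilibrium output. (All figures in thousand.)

Y = C + I + G = 409 + 0.57Y + 3118 + 177.88
Y − 0.57Y = 3704.88
0.43Y = 3704.88, so Y = 3704.88/0.43 = 8616

Y = 8616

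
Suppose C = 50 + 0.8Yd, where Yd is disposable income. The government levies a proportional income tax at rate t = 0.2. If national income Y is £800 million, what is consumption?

Yd = (1 − 0.2)(800) = 0.8(800) = 640
C = 50 + 0.8(640) = 50 + 512 = 562

C = 562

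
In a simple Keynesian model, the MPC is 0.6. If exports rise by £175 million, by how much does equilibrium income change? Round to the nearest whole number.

The multiplier is 1/(1 − MPC) = 1/0.4.
ΔY = 175/0.4 = 437.50 ≈ 438

ΔY ≈ 438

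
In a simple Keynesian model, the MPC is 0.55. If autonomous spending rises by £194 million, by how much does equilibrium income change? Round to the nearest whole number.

The multiplier is 1/(1 − MPC) = 1/0.45.
ΔY = 194/0.45 = 431.11 ≈ 431

ΔY ≈ 431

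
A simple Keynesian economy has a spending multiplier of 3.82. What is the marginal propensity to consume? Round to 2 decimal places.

MPC = 0.74

k = 1/(1 − MPC), so 1 − MPC = 1/k = 1/3.82 = 0.2618
MPC = 1 − 0.2618 = 0.74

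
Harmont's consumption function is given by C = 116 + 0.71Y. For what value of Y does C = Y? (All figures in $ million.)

Y = 400

At break-even, C = Y: 116 + 0.71Y = Y
0.29Y = 116, so Y = 116/0.29 = 400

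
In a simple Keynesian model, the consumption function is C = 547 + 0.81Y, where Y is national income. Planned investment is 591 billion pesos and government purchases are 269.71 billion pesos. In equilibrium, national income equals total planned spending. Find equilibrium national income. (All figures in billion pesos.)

Y = C + I + G = 547 + 0.81Y + 591 + 269.71
Y − 0.81Y = 1407.71
0.19Y = 1407.71, so Y = 1407.71/0.19 = 7409

Y = 7409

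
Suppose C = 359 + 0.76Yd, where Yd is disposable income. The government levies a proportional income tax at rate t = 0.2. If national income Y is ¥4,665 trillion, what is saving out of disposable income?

Yd = (1 − 0.2)(4665) = 0.8(4665) = 3732
C = 359 + 0.76(3732) = 359 + 2836.32 = 3195.32
S = Yd − C = 3732 − 3195.32 = 536.68

S = 536.68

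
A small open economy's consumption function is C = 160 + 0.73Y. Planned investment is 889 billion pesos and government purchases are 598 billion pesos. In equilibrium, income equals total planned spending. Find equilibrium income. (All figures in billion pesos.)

Y = 6100

Y = C + I + G = 160 + 0.73Y + 889 + 598
Y − 0.73Y = 1647
0.27Y = 1647, so Y = 1647/0.27 = 6100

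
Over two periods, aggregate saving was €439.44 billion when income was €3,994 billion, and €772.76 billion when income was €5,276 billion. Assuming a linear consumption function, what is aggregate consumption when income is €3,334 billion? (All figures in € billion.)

C = 3066.16

MPS = ΔS/ΔY = (772.76 − 439.44)/(5276 − 3994) = 333.32/1282 = 0.26
MPC = 1 − MPS = 0.74
Autonomous saving = 439.44 − 0.26(3994) = -599, so a = 599
C = 599 + 0.74(3334) = 599 + 2467.16 = 3066.16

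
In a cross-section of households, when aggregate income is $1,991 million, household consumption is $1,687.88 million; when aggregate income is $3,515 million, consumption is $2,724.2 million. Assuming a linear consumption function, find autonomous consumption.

MPC = ΔC/ΔY = (2724.2 − 1687.88)/(3515 − 1991) = 1036.32/1524 = 0.68
a = C − MPC·Y = 1687.88 − 0.68(1991) = 1687.88 − 1353.88 = 334

a = 334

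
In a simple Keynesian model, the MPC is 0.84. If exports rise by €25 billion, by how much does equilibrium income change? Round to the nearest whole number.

ΔY ≈ 156

The multiplier is 1/(1 − MPC) = 1/0.16.
ΔY = 25/0.16 = 156.25 ≈ 156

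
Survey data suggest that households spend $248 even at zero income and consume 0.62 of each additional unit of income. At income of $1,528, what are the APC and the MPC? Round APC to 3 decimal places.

APC = 0.782; MPC = 0.62

MPC = 0.62 (the slope of the consumption function)
C = 248 + 0.62(1528) = 1195.36, so APC = 1195.36/1528 = 0.782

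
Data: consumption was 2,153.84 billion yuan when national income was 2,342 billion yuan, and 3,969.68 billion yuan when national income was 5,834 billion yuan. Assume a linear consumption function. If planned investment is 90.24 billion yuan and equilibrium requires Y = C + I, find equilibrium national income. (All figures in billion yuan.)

Y = 2138

MPC = (3969.68 − 2153.84)/(5834 − 2342) = 1815.84/3492 = 0.52
a = 2153.84 − 0.52(2342) = 936
Equilibrium: Y = 936 + 0.52Y + 90.24
0.48Y = 1026.24, so Y = 1026.24/0.48 = 2138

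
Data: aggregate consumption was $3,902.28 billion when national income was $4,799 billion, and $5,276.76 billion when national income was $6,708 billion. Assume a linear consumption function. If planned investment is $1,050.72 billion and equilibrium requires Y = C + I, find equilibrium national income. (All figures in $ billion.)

Y = 5349

MPC = (5276.76 − 3902.28)/(6708 − 4799) = 1374.48/1909 = 0.72
a = 3902.28 − 0.72(4799) = 447
Equilibrium: Y = 447 + 0.72Y + 1050.72
0.28Y = 1497.72, so Y = 1497.72/0.28 = 5349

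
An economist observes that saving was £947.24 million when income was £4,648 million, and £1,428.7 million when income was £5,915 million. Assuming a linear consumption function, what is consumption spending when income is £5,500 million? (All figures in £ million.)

MPS = ΔS/ΔY = (1428.7 − 947.24)/(5915 − 4648) = 481.46/1267 = 0.38
MPC = 1 − MPS = 0.62
Autonomous saving = 947.24 − 0.38(4648) = -819, so a = 819
C = 819 + 0.62(5500) = 819 + 3410 = 4229

C = 4229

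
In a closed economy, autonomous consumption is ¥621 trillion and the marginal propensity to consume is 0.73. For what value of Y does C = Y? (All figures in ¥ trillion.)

Y = 2300

At break-even, C = Y: 621 + 0.73Y = Y
0.27Y = 621, so Y = 621/0.27 = 2300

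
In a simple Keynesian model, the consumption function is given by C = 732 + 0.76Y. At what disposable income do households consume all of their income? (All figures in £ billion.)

At break-even, C = Y: 732 + 0.76Y = Y
0.24Y = 732, so Y = 732/0.24 = 3050

Y = 3050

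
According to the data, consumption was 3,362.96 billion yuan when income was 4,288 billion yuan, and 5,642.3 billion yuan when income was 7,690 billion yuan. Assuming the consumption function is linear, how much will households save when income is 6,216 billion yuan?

MPC = (5642.3 − 3362.96)/(7690 − 4288) = 2279.34/3402 = 0.67
a = 3362.96 − 0.67(4288) = 3362.96 − 2872.96 = 490
C = 490 + 0.67(6216) = 4654.72
S = 6216 − 4654.72 = 1561.28

S = 1561.28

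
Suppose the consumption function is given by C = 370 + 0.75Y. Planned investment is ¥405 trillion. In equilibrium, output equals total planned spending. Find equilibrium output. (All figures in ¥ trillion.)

Y = 3100

Y = C + I = 370 + 0.75Y + 405
Y − 0.75Y = 775
0.25Y = 775, so Y = 775/0.25 = 3100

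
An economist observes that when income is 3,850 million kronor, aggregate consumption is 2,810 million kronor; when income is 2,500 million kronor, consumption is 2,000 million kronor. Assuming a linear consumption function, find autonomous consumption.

a = 500

MPC = ΔC/ΔY = (2810 − 2000)/(3850 − 2500) = 810/1350 = 0.6
a = C − MPC·Y = 2000 − 0.6(2500) = 2000 − 1500 = 500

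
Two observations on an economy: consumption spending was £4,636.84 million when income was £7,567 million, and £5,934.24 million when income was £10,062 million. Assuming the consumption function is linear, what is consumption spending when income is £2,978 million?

MPC = (5934.24 − 4636.84)/(10062 − 7567) = 1297.4/2495 = 0.52
a = 4636.84 − 0.52(7567) = 4636.84 − 3934.84 = 702
C = 702 + 0.52(2978) = 702 + 1548.56 = 2250.56

C = 2250.56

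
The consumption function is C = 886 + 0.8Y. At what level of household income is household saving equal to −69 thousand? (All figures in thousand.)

S = Y − C = -886 + 0.2Y
-886 + 0.2Y = -69, so 0.2Y = 817 and Y = 4085

Y = 4085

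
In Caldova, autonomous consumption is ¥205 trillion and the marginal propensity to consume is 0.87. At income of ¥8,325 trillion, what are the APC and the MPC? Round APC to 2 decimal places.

MPC = 0.87 (the slope of the consumption function)
C = 205 + 0.87(8325) = 7447.75, so APC = 7447.75/8325 = 0.89

APC = 0.89; MPC = 0.87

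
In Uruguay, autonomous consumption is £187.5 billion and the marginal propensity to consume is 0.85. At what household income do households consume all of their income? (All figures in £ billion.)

At break-even, C = Y: 187.5 + 0.85Y = Y
0.15Y = 187.5, so Y = 187.5/0.15 = 1250

Y = 1250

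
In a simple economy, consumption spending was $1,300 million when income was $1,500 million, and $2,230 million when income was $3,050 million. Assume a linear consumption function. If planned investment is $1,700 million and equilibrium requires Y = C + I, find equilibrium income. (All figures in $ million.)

Y = 5250

MPC = (2230 − 1300)/(3050 − 1500) = 930/1550 = 0.6
a = 1300 − 0.6(1500) = 400
Equilibrium: Y = 400 + 0.6Y + 1700
0.4Y = 2100, so Y = 2100/0.4 = 5250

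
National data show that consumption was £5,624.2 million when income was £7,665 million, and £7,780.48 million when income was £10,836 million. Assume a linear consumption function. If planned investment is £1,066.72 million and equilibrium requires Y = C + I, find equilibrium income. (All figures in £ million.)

Y = 4621

MPC = (7780.48 − 5624.2)/(10836 − 7665) = 2156.28/3171 = 0.68
a = 5624.2 − 0.68(7665) = 412
Equilibrium: Y = 412 + 0.68Y + 1066.72
0.32Y = 1478.72, so Y = 1478.72/0.32 = 4621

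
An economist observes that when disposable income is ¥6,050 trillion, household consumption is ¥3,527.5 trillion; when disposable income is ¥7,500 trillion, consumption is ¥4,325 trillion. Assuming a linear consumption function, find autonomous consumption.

a = 200

MPC = ΔC/ΔY = (4325 − 3527.5)/(7500 − 6050) = 797.5/1450 = 0.55
a = C − MPC·Y = 3527.5 − 0.55(6050) = 3527.5 − 3327.5 = 200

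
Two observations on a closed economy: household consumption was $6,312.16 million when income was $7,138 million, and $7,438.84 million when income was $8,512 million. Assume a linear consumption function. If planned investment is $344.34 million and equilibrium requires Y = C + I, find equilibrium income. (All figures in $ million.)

Y = 4463

MPC = (7438.84 − 6312.16)/(8512 − 7138) = 1126.68/1374 = 0.82
a = 6312.16 − 0.82(7138) = 459
Equilibrium: Y = 459 + 0.82Y + 344.34
0.18Y = 803.34, so Y = 803.34/0.18 = 4463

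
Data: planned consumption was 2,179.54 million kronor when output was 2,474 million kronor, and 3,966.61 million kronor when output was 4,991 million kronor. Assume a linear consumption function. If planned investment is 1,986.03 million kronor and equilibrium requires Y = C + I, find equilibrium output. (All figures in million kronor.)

Y = 8307

MPC = (3966.61 − 2179.54)/(4991 − 2474) = 1787.07/2517 = 0.71
a = 2179.54 − 0.71(2474) = 423
Equilibrium: Y = 423 + 0.71Y + 1986.03
0.29Y = 2409.03, so Y = 2409.03/0.29 = 8307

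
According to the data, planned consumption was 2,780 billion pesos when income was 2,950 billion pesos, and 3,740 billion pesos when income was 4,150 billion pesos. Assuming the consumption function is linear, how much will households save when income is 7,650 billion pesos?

MPC = (3740 − 2780)/(4150 − 2950) = 960/1200 = 0.8
a = 2780 − 0.8(2950) = 2780 − 2360 = 420
C = 420 + 0.8(7650) = 6540
S = 7650 − 6540 = 1110

S = 1110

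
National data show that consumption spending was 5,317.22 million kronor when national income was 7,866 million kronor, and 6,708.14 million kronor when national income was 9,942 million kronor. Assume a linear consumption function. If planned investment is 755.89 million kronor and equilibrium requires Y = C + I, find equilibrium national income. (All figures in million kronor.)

Y = 2433

MPC = (6708.14 − 5317.22)/(9942 − 7866) = 1390.92/2076 = 0.67
a = 5317.22 − 0.67(7866) = 47
Equilibrium: Y = 47 + 0.67Y + 755.89
0.33Y = 802.89, so Y = 802.89/0.33 = 2433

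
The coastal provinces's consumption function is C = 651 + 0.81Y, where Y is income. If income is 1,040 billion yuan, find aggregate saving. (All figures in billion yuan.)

S = -453.4

C = 651 + 0.81(1040) = 651 + 842.4 = 1493.4
S = Y − C = 1040 − 1493.4 = -453.4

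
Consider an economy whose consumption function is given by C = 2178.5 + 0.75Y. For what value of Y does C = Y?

Y = 8714

At break-even, C = Y: 2178.5 + 0.75Y = Y
0.25Y = 2178.5, so Y = 2178.5/0.25 = 8714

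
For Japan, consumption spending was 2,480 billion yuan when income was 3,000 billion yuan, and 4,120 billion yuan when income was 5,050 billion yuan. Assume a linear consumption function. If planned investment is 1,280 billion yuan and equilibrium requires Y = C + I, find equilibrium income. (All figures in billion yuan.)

MPC = (4120 − 2480)/(5050 − 3000) = 1640/2050 = 0.8
a = 2480 − 0.8(3000) = 80
Equilibrium: Y = 80 + 0.8Y + 1280
0.2Y = 1360, so Y = 1360/0.2 = 6800

Y = 6800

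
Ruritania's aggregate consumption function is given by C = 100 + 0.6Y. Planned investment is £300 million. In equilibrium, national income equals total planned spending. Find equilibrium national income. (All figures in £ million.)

Y = C + I = 100 + 0.6Y + 300
Y − 0.6Y = 400
0.4Y = 400, so Y = 400/0.4 = 1000

Y = 1000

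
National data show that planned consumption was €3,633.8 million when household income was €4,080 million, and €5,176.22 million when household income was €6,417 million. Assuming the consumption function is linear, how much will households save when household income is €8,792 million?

MPC = (5176.22 − 3633.8)/(6417 − 4080) = 1542.42/2337 = 0.66
a = 3633.8 − 0.66(4080) = 3633.8 − 2692.8 = 941
C = 941 + 0.66(8792) = 6743.72
S = 8792 − 6743.72 = 2048.28

S = 2048.28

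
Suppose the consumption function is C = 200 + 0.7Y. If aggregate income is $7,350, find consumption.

C = 5345

C = 200 + 0.7(7350) = 200 + 5145 = 5345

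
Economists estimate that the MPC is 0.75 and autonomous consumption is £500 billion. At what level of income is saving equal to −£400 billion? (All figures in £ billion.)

Y = 400

S = Y − C = -500 + 0.25Y
-500 + 0.25Y = -400, so 0.25Y = 100 and Y = 400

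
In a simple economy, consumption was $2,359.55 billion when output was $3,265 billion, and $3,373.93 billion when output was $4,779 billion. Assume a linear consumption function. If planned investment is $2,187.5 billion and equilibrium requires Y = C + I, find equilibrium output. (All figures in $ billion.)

Y = 7150

MPC = (3373.93 − 2359.55)/(4779 − 3265) = 1014.38/1514 = 0.67
a = 2359.55 − 0.67(3265) = 172
Equilibrium: Y = 172 + 0.67Y + 2187.5
0.33Y = 2359.5, so Y = 2359.5/0.33 = 7150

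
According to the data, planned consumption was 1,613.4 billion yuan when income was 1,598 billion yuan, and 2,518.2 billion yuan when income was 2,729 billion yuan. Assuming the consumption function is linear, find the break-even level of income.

MPC = (2518.2 − 1613.4)/(2729 − 1598) = 904.8/1131 = 0.8
a = 1613.4 − 0.8(1598) = 1613.4 − 1278.4 = 335
Break-even: Y = a/(1−MPC) = 335/0.2 = 1675

Y = 1675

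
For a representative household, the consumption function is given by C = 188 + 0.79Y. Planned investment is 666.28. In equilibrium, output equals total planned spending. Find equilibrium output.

Y = 4068

Y = C + I = 188 + 0.79Y + 666.28
Y − 0.79Y = 854.28
0.21Y = 854.28, so Y = 854.28/0.21 = 4068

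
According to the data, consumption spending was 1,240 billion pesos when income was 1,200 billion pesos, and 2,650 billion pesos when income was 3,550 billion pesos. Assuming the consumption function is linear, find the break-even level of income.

MPC = (2650 − 1240)/(3550 − 1200) = 1410/2350 = 0.6
a = 1240 − 0.6(1200) = 1240 − 720 = 520
Break-even: Y = a/(1−MPC) = 520/0.4 = 1300

Y = 1300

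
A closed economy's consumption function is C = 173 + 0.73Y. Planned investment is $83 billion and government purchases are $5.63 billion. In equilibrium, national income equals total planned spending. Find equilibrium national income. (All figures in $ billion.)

Y = C + I + G = 173 + 0.73Y + 83 + 5.63
Y − 0.73Y = 261.63
0.27Y = 261.63, so Y = 261.63/0.27 = 969

Y = 969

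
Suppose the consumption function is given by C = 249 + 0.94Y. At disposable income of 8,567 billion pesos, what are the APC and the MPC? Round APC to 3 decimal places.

APC = 0.969; MPC = 0.94

MPC = 0.94 (the slope of the consumption function)
C = 249 + 0.94(8567) = 8301.98, so APC = 8301.98/8567 = 0.969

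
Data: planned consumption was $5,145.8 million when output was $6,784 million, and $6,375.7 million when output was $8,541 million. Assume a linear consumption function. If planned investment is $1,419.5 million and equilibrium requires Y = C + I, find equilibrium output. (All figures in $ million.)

Y = 6055

MPC = (6375.7 − 5145.8)/(8541 − 6784) = 1229.9/1757 = 0.7
a = 5145.8 − 0.7(6784) = 397
Equilibrium: Y = 397 + 0.7Y + 1419.5
0.3Y = 1816.5, so Y = 1816.5/0.3 = 6055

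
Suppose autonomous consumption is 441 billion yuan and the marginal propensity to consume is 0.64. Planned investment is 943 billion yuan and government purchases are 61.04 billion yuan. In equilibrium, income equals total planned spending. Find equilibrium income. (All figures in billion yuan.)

Y = 4014

Y = C + I + G = 441 + 0.64Y + 943 + 61.04
Y − 0.64Y = 1445.04
0.36Y = 1445.04, so Y = 1445.04/0.36 = 4014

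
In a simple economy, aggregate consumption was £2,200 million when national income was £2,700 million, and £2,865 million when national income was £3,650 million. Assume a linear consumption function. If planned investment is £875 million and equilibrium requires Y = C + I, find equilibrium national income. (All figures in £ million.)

MPC = (2865 − 2200)/(3650 − 2700) = 665/950 = 0.7
a = 2200 − 0.7(2700) = 310
Equilibrium: Y = 310 + 0.7Y + 875
0.3Y = 1185, so Y = 1185/0.3 = 3950

Y = 3950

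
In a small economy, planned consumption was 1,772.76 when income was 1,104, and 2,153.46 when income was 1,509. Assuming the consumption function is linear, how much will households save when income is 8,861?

MPC = (2153.46 − 1772.76)/(1509 − 1104) = 380.7/405 = 0.94
a = 1772.76 − 0.94(1104) = 1772.76 − 1037.76 = 735
C = 735 + 0.94(8861) = 9064.34
S = 8861 − 9064.34 = -203.34

S = -203.34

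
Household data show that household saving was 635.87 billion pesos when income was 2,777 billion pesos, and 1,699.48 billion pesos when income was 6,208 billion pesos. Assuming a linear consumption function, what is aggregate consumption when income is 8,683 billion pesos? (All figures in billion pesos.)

MPS = ΔS/ΔY = (1699.48 − 635.87)/(6208 − 2777) = 1063.61/3431 = 0.31
MPC = 1 − MPS = 0.69
Autonomous saving = 635.87 − 0.31(2777) = -225, so a = 225
C = 225 + 0.69(8683) = 225 + 5991.27 = 6216.27

C = 6216.27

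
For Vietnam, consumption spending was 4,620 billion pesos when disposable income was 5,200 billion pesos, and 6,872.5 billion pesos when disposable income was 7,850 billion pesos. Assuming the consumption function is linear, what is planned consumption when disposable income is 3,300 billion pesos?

MPC = (6872.5 − 4620)/(7850 − 5200) = 2252.5/2650 = 0.85
a = 4620 − 0.85(5200) = 4620 − 4420 = 200
C = 200 + 0.85(3300) = 200 + 2805 = 3005

C = 3005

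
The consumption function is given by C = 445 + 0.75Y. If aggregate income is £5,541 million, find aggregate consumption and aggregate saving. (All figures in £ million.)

C = 4600.75; S = 940.25

C = 445 + 0.75(5541) = 445 + 4155.75 = 4600.75
S = Y − C = 5541 − 4600.75 = 940.25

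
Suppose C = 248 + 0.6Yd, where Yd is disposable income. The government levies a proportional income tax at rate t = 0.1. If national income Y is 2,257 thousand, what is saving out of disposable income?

Yd = (1 − 0.1)(2257) = 0.9(2257) = 2031.3
C = 248 + 0.6(2031.3) = 248 + 1218.78 = 1466.78
S = Yd − C = 2031.3 − 1466.78 = 564.52

S = 564.52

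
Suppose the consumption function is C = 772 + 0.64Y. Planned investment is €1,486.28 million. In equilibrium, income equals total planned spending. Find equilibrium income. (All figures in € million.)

Y = 6273

Y = C + I = 772 + 0.64Y + 1486.28
Y − 0.64Y = 2258.28
0.36Y = 2258.28, so Y = 2258.28/0.36 = 6273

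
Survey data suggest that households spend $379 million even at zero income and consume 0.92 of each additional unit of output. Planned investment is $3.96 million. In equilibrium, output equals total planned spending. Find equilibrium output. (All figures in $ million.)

Y = C + I = 379 + 0.92Y + 3.96
Y − 0.92Y = 382.96
0.08Y = 382.96, so Y = 382.96/0.08 = 4787

Y = 4787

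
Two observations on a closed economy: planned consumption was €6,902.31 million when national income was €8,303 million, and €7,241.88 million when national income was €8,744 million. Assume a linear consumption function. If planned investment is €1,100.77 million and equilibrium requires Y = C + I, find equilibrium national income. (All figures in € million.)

MPC = (7241.88 − 6902.31)/(8744 − 8303) = 339.57/441 = 0.77
a = 6902.31 − 0.77(8303) = 509
Equilibrium: Y = 509 + 0.77Y + 1100.77
0.23Y = 1609.77, so Y = 1609.77/0.23 = 6999

Y = 6999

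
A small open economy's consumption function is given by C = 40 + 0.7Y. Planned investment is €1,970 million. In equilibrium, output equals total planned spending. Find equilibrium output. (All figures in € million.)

Y = 6700

Y = C + I = 40 + 0.7Y + 1970
Y − 0.7Y = 2010
0.3Y = 2010, so Y = 2010/0.3 = 6700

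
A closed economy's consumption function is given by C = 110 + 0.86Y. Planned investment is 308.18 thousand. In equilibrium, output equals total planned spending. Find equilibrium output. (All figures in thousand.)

Y = 2987

Y = C + I = 110 + 0.86Y + 308.18
Y − 0.86Y = 418.18
0.14Y = 418.18, so Y = 418.18/0.14 = 2987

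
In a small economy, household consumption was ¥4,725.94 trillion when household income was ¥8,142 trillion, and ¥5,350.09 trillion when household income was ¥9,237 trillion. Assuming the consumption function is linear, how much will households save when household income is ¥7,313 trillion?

MPC = (5350.09 − 4725.94)/(9237 − 8142) = 624.15/1095 = 0.57
a = 4725.94 − 0.57(8142) = 4725.94 − 4640.94 = 85
C = 85 + 0.57(7313) = 4253.41
S = 7313 − 4253.41 = 3059.59

S = 3059.59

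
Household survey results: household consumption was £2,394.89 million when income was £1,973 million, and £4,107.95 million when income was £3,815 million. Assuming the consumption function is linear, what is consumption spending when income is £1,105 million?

MPC = (4107.95 − 2394.89)/(3815 − 1973) = 1713.06/1842 = 0.93
a = 2394.89 − 0.93(1973) = 2394.89 − 1834.89 = 560
C = 560 + 0.93(1105) = 560 + 1027.65 = 1587.65

C = 1587.65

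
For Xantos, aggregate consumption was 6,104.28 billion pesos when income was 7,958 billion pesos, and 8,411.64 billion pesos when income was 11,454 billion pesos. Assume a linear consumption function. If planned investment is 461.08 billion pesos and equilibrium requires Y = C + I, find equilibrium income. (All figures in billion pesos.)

Y = 3862

MPC = (8411.64 − 6104.28)/(11454 − 7958) = 2307.36/3496 = 0.66
a = 6104.28 − 0.66(7958) = 852
Equilibrium: Y = 852 + 0.66Y + 461.08
0.34Y = 1313.08, so Y = 1313.08/0.34 = 3862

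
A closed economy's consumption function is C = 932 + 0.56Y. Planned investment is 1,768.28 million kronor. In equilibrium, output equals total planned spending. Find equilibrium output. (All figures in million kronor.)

Y = 6137

Y = C + I = 932 + 0.56Y + 1768.28
Y − 0.56Y = 2700.28
0.44Y = 2700.28, so Y = 2700.28/0.44 = 6137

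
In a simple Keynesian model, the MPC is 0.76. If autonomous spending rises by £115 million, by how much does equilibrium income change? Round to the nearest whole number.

The multiplier is 1/(1 − MPC) = 1/0.24.
ΔY = 115/0.24 = 479.17 ≈ 479

ΔY ≈ 479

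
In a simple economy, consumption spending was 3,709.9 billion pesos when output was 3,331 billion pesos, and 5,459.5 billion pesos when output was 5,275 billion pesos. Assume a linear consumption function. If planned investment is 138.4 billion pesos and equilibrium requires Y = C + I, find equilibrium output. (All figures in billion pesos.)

Y = 8504

MPC = (5459.5 − 3709.9)/(5275 − 3331) = 1749.6/1944 = 0.9
a = 3709.9 − 0.9(3331) = 712
Equilibrium: Y = 712 + 0.9Y + 138.4
0.1Y = 850.4, so Y = 850.4/0.1 = 8504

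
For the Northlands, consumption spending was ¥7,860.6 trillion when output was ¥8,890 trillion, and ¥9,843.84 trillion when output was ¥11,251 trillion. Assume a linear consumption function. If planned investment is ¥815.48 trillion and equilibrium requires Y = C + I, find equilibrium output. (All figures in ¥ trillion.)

Y = 7553

MPC = (9843.84 − 7860.6)/(11251 − 8890) = 1983.24/2361 = 0.84
a = 7860.6 − 0.84(8890) = 393
Equilibrium: Y = 393 + 0.84Y + 815.48
0.16Y = 1208.48, so Y = 1208.48/0.16 = 7553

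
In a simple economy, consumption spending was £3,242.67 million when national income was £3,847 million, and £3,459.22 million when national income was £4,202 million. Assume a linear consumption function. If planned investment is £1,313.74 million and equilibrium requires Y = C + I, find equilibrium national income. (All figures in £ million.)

Y = 5666

MPC = (3459.22 − 3242.67)/(4202 − 3847) = 216.55/355 = 0.61
a = 3242.67 − 0.61(3847) = 896
Equilibrium: Y = 896 + 0.61Y + 1313.74
0.39Y = 2209.74, so Y = 2209.74/0.39 = 5666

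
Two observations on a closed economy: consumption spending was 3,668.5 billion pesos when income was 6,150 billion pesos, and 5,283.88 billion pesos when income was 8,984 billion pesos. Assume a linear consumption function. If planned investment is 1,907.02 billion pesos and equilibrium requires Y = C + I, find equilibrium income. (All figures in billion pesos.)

MPC = (5283.88 − 3668.5)/(8984 − 6150) = 1615.38/2834 = 0.57
a = 3668.5 − 0.57(6150) = 163
Equilibrium: Y = 163 + 0.57Y + 1907.02
0.43Y = 2070.02, so Y = 2070.02/0.43 = 4814

Y = 4814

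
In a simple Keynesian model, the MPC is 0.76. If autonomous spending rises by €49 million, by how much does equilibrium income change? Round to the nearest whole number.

ΔY ≈ 204

The multiplier is 1/(1 − MPC) = 1/0.24.
ΔY = 49/0.24 = 204.17 ≈ 204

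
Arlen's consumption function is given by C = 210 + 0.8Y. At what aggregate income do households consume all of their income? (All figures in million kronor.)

At break-even, C = Y: 210 + 0.8Y = Y
0.2Y = 210, so Y = 210/0.2 = 1050

Y = 1050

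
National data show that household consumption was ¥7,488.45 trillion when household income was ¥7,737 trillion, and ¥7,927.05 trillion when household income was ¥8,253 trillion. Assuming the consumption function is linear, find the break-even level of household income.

Y = 6080

MPC = (7927.05 − 7488.45)/(8253 − 7737) = 438.6/516 = 0.85
a = 7488.45 − 0.85(7737) = 7488.45 − 6576.45 = 912
Break-even: Y = a/(1−MPC) = 912/0.15 = 6080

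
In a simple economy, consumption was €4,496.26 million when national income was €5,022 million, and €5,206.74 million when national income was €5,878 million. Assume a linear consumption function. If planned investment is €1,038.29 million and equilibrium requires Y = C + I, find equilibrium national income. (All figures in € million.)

MPC = (5206.74 − 4496.26)/(5878 − 5022) = 710.48/856 = 0.83
a = 4496.26 − 0.83(5022) = 328
Equilibrium: Y = 328 + 0.83Y + 1038.29
0.17Y = 1366.29, so Y = 1366.29/0.17 = 8037

Y = 8037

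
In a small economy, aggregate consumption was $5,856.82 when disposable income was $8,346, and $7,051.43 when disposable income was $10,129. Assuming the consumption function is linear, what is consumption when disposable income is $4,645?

MPC = (7051.43 − 5856.82)/(10129 − 8346) = 1194.61/1783 = 0.67
a = 5856.82 − 0.67(8346) = 5856.82 − 5591.82 = 265
C = 265 + 0.67(4645) = 265 + 3112.15 = 3377.15

C = 3377.15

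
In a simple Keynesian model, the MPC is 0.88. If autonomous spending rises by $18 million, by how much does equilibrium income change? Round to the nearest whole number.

ΔY ≈ 150

The multiplier is 1/(1 − MPC) = 1/0.12.
ΔY = 18/0.12 = 150.00 ≈ 150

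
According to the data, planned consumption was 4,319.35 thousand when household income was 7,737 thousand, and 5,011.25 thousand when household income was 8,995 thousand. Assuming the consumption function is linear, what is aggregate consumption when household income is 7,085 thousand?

MPC = (5011.25 − 4319.35)/(8995 − 7737) = 691.9/1258 = 0.55
a = 4319.35 − 0.55(7737) = 4319.35 − 4255.35 = 64
C = 64 + 0.55(7085) = 64 + 3896.75 = 3960.75

C = 3960.75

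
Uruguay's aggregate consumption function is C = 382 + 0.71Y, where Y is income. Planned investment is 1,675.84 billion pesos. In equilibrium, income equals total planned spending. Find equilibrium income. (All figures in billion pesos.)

Y = 7096

Y = C + I = 382 + 0.71Y + 1675.84
Y − 0.71Y = 2057.84
0.29Y = 2057.84, so Y = 2057.84/0.29 = 7096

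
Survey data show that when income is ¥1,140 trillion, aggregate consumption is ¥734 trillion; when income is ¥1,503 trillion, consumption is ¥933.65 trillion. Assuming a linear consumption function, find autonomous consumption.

a = 107

MPC = ΔC/ΔY = (933.65 − 734)/(1503 − 1140) = 199.65/363 = 0.55
a = C − MPC·Y = 734 − 0.55(1140) = 734 − 627 = 107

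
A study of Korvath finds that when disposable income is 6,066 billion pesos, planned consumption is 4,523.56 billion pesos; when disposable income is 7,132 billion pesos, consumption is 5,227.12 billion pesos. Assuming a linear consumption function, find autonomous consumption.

a = 520

MPC = ΔC/ΔY = (5227.12 − 4523.56)/(7132 − 6066) = 703.56/1066 = 0.66
a = C − MPC·Y = 4523.56 − 0.66(6066) = 4523.56 − 4003.56 = 520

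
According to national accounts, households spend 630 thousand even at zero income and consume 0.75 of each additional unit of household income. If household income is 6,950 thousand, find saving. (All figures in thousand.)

C = 630 + 0.75(6950) = 630 + 5212.5 = 5842.5
S = Y − C = 6950 − 5842.5 = 1107.5

S = 1107.5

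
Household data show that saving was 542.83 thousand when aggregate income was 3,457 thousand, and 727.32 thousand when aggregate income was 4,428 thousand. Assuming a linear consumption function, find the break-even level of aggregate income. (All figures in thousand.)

Y = 600

MPS = ΔS/ΔY = (727.32 − 542.83)/(4428 − 3457) = 184.49/971 = 0.19
MPC = 1 − MPS = 0.81
From S(3457) = 542.83: −a + 0.19(3457) = 542.83, so a = 656.83 − 542.83 = 114
Break-even (S = 0): Y = a/MPS = 114/0.19 = 600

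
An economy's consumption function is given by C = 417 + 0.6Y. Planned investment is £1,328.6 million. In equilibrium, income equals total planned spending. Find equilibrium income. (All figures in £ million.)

Y = C + I = 417 + 0.6Y + 1328.6
Y − 0.6Y = 1745.6
0.4Y = 1745.6, so Y = 1745.6/0.4 = 4364

Y = 4364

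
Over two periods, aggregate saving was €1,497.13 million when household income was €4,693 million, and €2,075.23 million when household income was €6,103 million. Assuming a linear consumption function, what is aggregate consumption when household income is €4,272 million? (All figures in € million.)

C = 2947.48

MPS = ΔS/ΔY = (2075.23 − 1497.13)/(6103 − 4693) = 578.1/1410 = 0.41
MPC = 1 − MPS = 0.59
Autonomous saving = 1497.13 − 0.41(4693) = -427, so a = 427
C = 427 + 0.59(4272) = 427 + 2520.48 = 2947.48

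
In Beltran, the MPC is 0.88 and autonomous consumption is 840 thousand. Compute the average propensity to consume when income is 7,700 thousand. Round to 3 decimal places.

APC = 0.989

C = 840 + 0.88(7700) = 7616
APC = C/Y = 7616/7700 = 0.989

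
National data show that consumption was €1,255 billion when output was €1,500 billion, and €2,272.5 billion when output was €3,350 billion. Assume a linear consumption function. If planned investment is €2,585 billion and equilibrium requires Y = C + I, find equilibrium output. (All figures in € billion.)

Y = 6700

MPC = (2272.5 − 1255)/(3350 − 1500) = 1017.5/1850 = 0.55
a = 1255 − 0.55(1500) = 430
Equilibrium: Y = 430 + 0.55Y + 2585
0.45Y = 3015, so Y = 3015/0.45 = 6700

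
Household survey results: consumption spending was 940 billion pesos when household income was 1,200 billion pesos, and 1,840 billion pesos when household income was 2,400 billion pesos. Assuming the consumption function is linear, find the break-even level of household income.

Y = 160

MPC = (1840 − 940)/(2400 − 1200) = 900/1200 = 0.75
a = 940 − 0.75(1200) = 940 − 900 = 40
Break-even: Y = a/(1−MPC) = 40/0.25 = 160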